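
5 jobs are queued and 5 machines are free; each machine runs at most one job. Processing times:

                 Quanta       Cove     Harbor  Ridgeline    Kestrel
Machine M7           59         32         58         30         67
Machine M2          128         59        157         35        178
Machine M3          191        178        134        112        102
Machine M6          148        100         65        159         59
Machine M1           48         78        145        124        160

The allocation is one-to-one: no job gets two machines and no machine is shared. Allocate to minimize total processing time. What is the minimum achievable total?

Treat this as an assignment problem: match each job to one machine.
Optimal: Quanta→Machine M1 (48 min), Cove→Machine M7 (32 min), Harbor→Machine M6 (65 min), Ridgeline→Machine M2 (35 min), Kestrel→Machine M3 (102 min) — total 48+32+65+35+102 = 282 min.
Column-greedy (each machine in turn goes to its cheapest remaining job) gives 304 min, worse by 22.
Next-best assignment: Quanta→Machine M1, Cove→Machine M2, Harbor→Machine M6, Ridgeline→Machine M7, Kestrel→Machine M3 = 304 min.
Swapping Quanta↔Kestrel (Quanta→Machine M3 191 min, Kestrel→Machine M1 160 min) adds 201.

Minimum total: 282 min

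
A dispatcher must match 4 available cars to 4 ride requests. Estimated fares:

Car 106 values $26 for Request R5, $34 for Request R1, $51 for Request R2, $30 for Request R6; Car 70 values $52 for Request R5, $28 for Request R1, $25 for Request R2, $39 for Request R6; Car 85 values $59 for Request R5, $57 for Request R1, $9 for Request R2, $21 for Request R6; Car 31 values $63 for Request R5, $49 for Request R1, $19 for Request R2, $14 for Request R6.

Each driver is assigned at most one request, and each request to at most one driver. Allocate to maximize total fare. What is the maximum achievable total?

Maximum total: $210

Optimal: Car 106→Request R2 ($51), Car 70→Request R6 ($39), Car 85→Request R1 ($57), Car 31→Request R5 ($63) — total 51+39+57+63 = $210.
Row-greedy (each driver in turn takes its best remaining request) gives $174, worse by 36.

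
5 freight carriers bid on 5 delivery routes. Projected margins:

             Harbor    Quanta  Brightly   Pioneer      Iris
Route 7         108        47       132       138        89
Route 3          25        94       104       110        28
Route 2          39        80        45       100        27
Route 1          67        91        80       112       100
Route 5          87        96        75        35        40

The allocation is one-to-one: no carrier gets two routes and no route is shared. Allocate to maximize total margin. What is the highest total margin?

Max total: $513k

Optimal: Harbor→Route 5 ($87k), Quanta→Route 3 ($94k), Brightly→Route 7 ($132k), Pioneer→Route 2 ($100k), Iris→Route 1 ($100k) — total 87+94+132+100+100 = $513k.
Column-greedy (each route in turn goes to its best remaining carrier) gives $509k, worse by 4.
Every other assignment is strictly worse.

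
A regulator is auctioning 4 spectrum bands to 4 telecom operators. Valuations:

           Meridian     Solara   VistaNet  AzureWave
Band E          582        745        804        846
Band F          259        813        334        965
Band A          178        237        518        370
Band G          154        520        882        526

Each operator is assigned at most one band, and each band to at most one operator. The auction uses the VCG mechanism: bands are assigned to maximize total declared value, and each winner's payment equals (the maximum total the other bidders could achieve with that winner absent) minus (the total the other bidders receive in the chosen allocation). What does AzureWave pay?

AzureWave pays $472M.

Efficient allocation: Meridian→Band A ($178M), Solara→Band E ($745M), VistaNet→Band G ($882M), AzureWave→Band F ($965M); total welfare W = $2770M.
AzureWave receives Band F at value $965M, so the others get W − 965 = $1805M.
Without AzureWave: best allocation of the remaining 3 bidders over all 4 bands is Meridian→Band E ($582M), Solara→Band F ($813M), VistaNet→Band G ($882M), total $2277M.
VCG payment = (others' best without AzureWave) − (others' welfare with AzureWave) = 2277 − 1805 = $472M.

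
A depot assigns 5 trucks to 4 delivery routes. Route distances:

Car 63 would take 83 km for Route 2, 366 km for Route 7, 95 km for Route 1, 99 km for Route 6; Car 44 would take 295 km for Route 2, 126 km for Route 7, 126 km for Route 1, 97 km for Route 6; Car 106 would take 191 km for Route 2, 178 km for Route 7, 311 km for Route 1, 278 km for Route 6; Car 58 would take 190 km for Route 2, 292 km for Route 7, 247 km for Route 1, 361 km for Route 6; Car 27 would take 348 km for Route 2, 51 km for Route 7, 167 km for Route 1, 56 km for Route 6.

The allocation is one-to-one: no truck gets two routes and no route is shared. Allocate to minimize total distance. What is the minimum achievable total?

This is the linear assignment problem.
Optimal: Car 58→Route 2 (190 km), Car 27→Route 7 (51 km), Car 63→Route 1 (95 km), Car 44→Route 6 (97 km) — total 190+51+95+97 = 433 km.
Column-greedy (each route in turn goes to its cheapest remaining truck) gives 538 km, worse by 105.
Next-best assignment: Car 106→Route 2, Car 27→Route 7, Car 63→Route 1, Car 44→Route 6 = 434 km.
Every other assignment is strictly worse.

Min total: 433 km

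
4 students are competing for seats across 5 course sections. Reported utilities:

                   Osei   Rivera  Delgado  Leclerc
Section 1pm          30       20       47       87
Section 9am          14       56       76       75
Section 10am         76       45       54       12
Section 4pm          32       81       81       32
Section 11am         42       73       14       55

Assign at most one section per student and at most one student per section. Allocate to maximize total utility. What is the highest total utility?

Optimal: Osei→Section 10am (76 points), Rivera→Section 4pm (81 points), Delgado→Section 9am (76 points), Leclerc→Section 1pm (87 points) — total 76+81+76+87 = 320 points.
Next-best assignment: Osei→Section 10am, Rivera→Section 11am, Delgado→Section 4pm, Leclerc→Section 1pm = 317 points.
Swapping Delgado↔Leclerc (Delgado→Section 1pm 47 points, Leclerc→Section 9am 75 points) loses 41.

Maximum total: 320 points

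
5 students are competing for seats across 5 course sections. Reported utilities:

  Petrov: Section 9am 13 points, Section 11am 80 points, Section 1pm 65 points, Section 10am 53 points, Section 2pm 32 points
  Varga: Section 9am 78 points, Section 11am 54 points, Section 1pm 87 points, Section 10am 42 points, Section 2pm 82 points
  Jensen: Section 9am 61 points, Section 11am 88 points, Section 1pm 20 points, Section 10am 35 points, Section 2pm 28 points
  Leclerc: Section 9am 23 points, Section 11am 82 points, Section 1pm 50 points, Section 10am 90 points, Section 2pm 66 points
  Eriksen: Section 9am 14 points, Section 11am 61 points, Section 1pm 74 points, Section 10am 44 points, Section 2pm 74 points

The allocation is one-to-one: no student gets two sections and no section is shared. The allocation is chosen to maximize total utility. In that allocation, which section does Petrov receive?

Petrov receives Section 1pm.

Optimal: Petrov→Section 1pm (65 points), Varga→Section 9am (78 points), Jensen→Section 11am (88 points), Leclerc→Section 10am (90 points), Eriksen→Section 2pm (74 points) — total 65+78+88+90+74 = 395 points.
Max-entry greedy (repeatedly take the single best remaining cell) gives 352 points, worse by 43.
Petrov's own top section is Section 11am (80 points), but forcing Petrov→Section 11am and reassigning the rest optimally gives only 392 points — worse by 3.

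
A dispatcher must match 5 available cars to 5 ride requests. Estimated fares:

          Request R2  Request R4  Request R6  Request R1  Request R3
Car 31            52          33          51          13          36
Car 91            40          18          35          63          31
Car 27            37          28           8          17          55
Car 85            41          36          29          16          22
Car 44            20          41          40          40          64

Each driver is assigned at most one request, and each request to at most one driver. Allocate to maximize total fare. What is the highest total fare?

Maximum total: $251

Optimal: Car 31→Request R6 ($51), Car 91→Request R1 ($63), Car 27→Request R2 ($37), Car 85→Request R4 ($36), Car 44→Request R3 ($64) — total 51+63+37+36+64 = $251.
Max-entry greedy (repeatedly take the single best remaining cell) gives $223, worse by 28.
No other one-to-one assignment exceeds $251.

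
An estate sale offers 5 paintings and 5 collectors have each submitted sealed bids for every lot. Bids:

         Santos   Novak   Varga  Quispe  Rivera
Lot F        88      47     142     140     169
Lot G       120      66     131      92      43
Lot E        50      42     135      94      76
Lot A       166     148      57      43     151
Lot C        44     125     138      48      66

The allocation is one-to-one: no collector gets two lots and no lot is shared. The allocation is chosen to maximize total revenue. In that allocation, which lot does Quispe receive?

Quispe receives Lot G.

Optimal: Santos→Lot A ($166), Novak→Lot C ($125), Varga→Lot E ($135), Quispe→Lot G ($92), Rivera→Lot F ($169) — total 166+125+135+92+169 = $687.
Row-greedy (each collector in turn takes its best remaining lot) gives $570, worse by 117.
Quispe's own top lot is Lot F ($140), but forcing Quispe→Lot F and reassigning the rest optimally gives only $671 — worse by 16.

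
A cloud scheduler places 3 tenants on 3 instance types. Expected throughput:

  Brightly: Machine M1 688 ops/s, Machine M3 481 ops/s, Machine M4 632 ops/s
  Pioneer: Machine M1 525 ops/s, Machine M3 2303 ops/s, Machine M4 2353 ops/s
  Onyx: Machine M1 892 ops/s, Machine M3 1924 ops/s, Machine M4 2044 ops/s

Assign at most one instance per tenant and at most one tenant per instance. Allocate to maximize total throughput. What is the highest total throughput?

Maximum total: 5035 ops/s

Optimal: Brightly→Machine M1 (688 ops/s), Pioneer→Machine M3 (2303 ops/s), Onyx→Machine M4 (2044 ops/s) — total 688+2303+2044 = 5035 ops/s.
Column-greedy (each instance in turn goes to its best remaining tenant) gives 3827 ops/s, worse by 1208.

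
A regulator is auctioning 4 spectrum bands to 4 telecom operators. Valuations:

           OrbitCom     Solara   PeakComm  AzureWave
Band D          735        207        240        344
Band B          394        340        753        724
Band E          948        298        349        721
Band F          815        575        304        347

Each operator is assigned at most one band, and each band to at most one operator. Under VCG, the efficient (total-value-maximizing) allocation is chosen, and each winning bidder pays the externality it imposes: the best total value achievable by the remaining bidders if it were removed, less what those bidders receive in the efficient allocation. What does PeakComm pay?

PeakComm pays $216M.

Efficient allocation: OrbitCom→Band D ($735M), Solara→Band F ($575M), PeakComm→Band B ($753M), AzureWave→Band E ($721M); total welfare W = $2784M.
PeakComm receives Band B at value $753M, so the others get W − 753 = $2031M.
Without PeakComm: best allocation of the remaining 3 bidders over all 4 bands is OrbitCom→Band E ($948M), Solara→Band F ($575M), AzureWave→Band B ($724M), total $2247M.
VCG payment = (others' best without PeakComm) − (others' welfare with PeakComm) = 2247 − 2031 = $216M.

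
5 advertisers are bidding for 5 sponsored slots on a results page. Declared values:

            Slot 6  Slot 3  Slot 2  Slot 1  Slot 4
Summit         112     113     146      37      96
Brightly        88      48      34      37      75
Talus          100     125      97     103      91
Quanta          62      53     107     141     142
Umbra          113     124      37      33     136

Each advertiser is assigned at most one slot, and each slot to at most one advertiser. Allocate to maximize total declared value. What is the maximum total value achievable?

Optimal: Summit→Slot 2 ($146), Brightly→Slot 6 ($88), Talus→Slot 3 ($125), Quanta→Slot 1 ($141), Umbra→Slot 4 ($136) — total 146+88+125+141+136 = $636.
Max-entry greedy (repeatedly take the single best remaining cell) gives $563, worse by 73.
Swapping Quanta↔Talus (Quanta→Slot 3 $53, Talus→Slot 1 $103) loses 110.

Maximum total: $636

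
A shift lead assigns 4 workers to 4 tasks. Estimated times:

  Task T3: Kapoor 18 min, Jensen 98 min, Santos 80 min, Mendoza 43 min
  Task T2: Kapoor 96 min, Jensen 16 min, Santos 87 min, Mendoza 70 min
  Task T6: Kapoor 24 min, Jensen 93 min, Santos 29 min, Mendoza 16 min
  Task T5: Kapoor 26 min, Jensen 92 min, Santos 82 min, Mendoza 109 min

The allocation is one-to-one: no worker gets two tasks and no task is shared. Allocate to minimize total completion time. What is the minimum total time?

Optimal: Kapoor→Task T5 (26 min), Jensen→Task T2 (16 min), Santos→Task T6 (29 min), Mendoza→Task T3 (43 min) — total 26+16+29+43 = 114 min.
Min-entry greedy (repeatedly take the single cheapest remaining cell) gives 132 min, worse by 18.
Every other assignment is strictly worse.

Min total: 114 min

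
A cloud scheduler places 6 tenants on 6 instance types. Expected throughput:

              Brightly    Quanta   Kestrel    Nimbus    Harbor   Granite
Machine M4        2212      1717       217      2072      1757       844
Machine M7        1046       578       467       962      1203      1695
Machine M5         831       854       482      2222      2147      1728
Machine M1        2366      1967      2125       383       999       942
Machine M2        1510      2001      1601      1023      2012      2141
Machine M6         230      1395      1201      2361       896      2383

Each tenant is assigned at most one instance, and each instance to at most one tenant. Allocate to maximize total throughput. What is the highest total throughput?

This is a one-to-one assignment (maximum-weight bipartite matching).
Optimal: Brightly→Machine M4 (2212 ops/s), Quanta→Machine M2 (2001 ops/s), Kestrel→Machine M1 (2125 ops/s), Nimbus→Machine M6 (2361 ops/s), Harbor→Machine M5 (2147 ops/s), Granite→Machine M7 (1695 ops/s) — total 2212+2001+2125+2361+2147+1695 = 12541 ops/s.

Maximum total: 12541 ops/s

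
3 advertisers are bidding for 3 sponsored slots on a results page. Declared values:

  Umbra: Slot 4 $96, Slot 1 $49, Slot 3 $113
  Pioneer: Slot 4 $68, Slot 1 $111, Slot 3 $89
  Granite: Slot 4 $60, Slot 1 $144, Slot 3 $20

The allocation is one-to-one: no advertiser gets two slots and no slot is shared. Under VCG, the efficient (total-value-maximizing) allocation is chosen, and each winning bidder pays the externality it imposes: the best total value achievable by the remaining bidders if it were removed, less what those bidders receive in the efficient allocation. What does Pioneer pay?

Pioneer pays $17.

Efficient allocation: Umbra→Slot 4 ($96), Pioneer→Slot 3 ($89), Granite→Slot 1 ($144); total welfare W = $329.
Pioneer receives Slot 3 at value $89, so the others get W − 89 = $240.
Without Pioneer: best allocation of the remaining 2 bidders over all 3 slots is Umbra→Slot 3 ($113), Granite→Slot 1 ($144), total $257.
VCG payment = (others' best without Pioneer) − (others' welfare with Pioneer) = 257 − 240 = $17.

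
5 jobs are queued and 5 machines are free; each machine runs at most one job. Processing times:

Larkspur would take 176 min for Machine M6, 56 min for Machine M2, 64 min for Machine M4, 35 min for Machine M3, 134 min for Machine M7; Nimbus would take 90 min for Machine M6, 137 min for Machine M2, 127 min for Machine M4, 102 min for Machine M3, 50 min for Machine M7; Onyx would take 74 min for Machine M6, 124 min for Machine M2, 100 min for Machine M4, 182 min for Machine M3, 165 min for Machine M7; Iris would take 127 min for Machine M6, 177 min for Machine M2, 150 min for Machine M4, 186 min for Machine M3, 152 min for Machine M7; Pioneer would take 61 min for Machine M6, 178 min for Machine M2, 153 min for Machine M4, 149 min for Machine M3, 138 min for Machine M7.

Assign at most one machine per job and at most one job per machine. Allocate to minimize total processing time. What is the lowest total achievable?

Optimal: Larkspur→Machine M3 (35 min), Nimbus→Machine M7 (50 min), Onyx→Machine M2 (124 min), Iris→Machine M4 (150 min), Pioneer→Machine M6 (61 min) — total 35+50+124+150+61 = 420 min.
Min-entry greedy (repeatedly take the single cheapest remaining cell) gives 423 min, worse by 3.

Min total: 420 min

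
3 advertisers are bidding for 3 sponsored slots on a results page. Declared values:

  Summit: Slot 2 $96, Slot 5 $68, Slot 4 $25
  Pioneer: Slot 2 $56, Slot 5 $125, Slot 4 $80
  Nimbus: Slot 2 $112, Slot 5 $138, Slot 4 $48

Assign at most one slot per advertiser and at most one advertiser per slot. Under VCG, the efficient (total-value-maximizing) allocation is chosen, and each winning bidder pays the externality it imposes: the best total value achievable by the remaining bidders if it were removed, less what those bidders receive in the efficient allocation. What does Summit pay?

Efficient allocation: Summit→Slot 2 ($96), Pioneer→Slot 4 ($80), Nimbus→Slot 5 ($138); total welfare W = $314.
Summit receives Slot 2 at value $96, so the others get W − 96 = $218.
Without Summit: best allocation of the remaining 2 bidders over all 3 slots is Pioneer→Slot 5 ($125), Nimbus→Slot 2 ($112), total $237.
VCG payment = (others' best without Summit) − (others' welfare with Summit) = 237 − 218 = $19.

Summit pays $19.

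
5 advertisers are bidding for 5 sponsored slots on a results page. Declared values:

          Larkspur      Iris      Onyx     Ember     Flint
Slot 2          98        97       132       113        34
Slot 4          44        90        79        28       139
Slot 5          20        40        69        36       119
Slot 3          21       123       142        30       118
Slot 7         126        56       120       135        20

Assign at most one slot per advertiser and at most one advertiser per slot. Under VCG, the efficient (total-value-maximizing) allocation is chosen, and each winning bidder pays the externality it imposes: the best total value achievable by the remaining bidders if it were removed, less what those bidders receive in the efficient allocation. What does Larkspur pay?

Larkspur pays $65.

Efficient allocation: Larkspur→Slot 7 ($126), Iris→Slot 4 ($90), Onyx→Slot 3 ($142), Ember→Slot 2 ($113), Flint→Slot 5 ($119); total welfare W = $590.
Larkspur receives Slot 7 at value $126, so the others get W − 126 = $464.
Without Larkspur: best allocation of the remaining 4 bidders over all 5 slots is Iris→Slot 3 ($123), Onyx→Slot 2 ($132), Ember→Slot 7 ($135), Flint→Slot 4 ($139), total $529.
VCG payment = (others' best without Larkspur) − (others' welfare with Larkspur) = 529 − 464 = $65.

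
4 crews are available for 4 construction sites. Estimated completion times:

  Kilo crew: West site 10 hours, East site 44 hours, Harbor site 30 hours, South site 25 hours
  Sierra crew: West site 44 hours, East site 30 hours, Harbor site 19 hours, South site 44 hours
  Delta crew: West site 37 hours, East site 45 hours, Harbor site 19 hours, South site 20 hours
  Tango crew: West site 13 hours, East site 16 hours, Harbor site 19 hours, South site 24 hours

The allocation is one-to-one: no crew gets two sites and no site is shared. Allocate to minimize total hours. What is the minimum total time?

Treat this as an assignment problem: match each crew to one site.
Optimal: Kilo crew→West site (10 hours), Sierra crew→Harbor site (19 hours), Delta crew→South site (20 hours), Tango crew→East site (16 hours) — total 10+19+20+16 = 65 hours.
Swapping Delta crew↔Kilo crew (Delta crew→West site 37 hours, Kilo crew→South site 25 hours) adds 32.

Minimum total: 65 hours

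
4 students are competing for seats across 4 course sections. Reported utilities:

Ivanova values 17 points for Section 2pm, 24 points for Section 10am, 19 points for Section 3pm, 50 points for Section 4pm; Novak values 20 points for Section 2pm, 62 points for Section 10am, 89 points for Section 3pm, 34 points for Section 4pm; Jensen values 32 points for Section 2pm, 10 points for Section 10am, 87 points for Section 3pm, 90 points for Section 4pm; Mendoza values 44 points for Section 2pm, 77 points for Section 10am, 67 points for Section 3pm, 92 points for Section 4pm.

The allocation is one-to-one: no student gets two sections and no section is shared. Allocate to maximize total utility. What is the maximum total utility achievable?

This is the linear assignment problem.
Optimal: Ivanova→Section 2pm (17 points), Novak→Section 3pm (89 points), Jensen→Section 4pm (90 points), Mendoza→Section 10am (77 points) — total 17+89+90+77 = 273 points.
Next-best assignment: Ivanova→Section 2pm, Novak→Section 10am, Jensen→Section 3pm, Mendoza→Section 4pm = 258 points.
Swapping Novak↔Mendoza (Novak→Section 10am 62 points, Mendoza→Section 3pm 67 points) loses 37.

Max total: 273 points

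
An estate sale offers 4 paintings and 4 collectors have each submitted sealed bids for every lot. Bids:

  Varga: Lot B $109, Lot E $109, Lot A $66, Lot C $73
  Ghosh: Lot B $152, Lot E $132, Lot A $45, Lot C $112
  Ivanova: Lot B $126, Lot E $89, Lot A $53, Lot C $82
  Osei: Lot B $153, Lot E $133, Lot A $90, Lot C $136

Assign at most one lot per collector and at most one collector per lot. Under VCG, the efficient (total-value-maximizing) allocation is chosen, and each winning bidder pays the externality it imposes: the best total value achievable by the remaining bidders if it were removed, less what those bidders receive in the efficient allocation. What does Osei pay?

Osei pays $23.

Efficient allocation: Varga→Lot A ($66), Ghosh→Lot E ($132), Ivanova→Lot B ($126), Osei→Lot C ($136); total welfare W = $460.
Osei receives Lot C at value $136, so the others get W − 136 = $324.
Without Osei: best allocation of the remaining 3 bidders over all 4 lots is Varga→Lot E ($109), Ghosh→Lot C ($112), Ivanova→Lot B ($126), total $347.
VCG payment = (others' best without Osei) − (others' welfare with Osei) = 347 − 324 = $23.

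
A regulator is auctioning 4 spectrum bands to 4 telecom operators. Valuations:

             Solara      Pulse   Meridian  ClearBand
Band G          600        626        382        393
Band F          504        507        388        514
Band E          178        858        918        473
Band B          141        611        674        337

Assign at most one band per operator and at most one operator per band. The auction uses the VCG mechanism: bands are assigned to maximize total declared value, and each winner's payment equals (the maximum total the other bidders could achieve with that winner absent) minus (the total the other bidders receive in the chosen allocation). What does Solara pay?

Solara pays $12M.

Efficient allocation: Solara→Band G ($600M), Pulse→Band E ($858M), Meridian→Band B ($674M), ClearBand→Band F ($514M); total welfare W = $2646M.
Solara receives Band G at value $600M, so the others get W − 600 = $2046M.
Without Solara: best allocation of the remaining 3 bidders over all 4 bands is Pulse→Band G ($626M), Meridian→Band E ($918M), ClearBand→Band F ($514M), total $2058M.
VCG payment = (others' best without Solara) − (others' welfare with Solara) = 2058 − 2046 = $12M.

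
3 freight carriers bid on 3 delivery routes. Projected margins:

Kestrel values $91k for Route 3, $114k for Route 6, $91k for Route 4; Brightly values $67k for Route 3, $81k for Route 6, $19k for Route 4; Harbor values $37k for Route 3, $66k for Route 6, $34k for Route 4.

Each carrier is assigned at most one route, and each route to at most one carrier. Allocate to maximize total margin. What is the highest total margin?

Treat this as an assignment problem: match each carrier to one route.
Optimal: Kestrel→Route 4 ($91k), Brightly→Route 3 ($67k), Harbor→Route 6 ($66k) — total 91+67+66 = $224k.
Max-entry greedy (repeatedly take the single best remaining cell) gives $215k, worse by 9.
Next-best assignment: Kestrel→Route 6, Brightly→Route 3, Harbor→Route 4 = $215k.

Max total: $224k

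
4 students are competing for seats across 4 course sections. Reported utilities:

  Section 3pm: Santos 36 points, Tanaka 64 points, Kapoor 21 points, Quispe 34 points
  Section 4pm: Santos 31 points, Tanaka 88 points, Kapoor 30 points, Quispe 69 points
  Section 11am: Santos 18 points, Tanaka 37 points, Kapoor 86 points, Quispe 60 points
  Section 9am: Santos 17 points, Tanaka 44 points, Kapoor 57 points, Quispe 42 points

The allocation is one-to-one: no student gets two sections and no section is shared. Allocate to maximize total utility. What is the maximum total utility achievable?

Max total: 252 points

Optimal: Santos→Section 3pm (36 points), Tanaka→Section 4pm (88 points), Kapoor→Section 11am (86 points), Quispe→Section 9am (42 points) — total 36+88+86+42 = 252 points.
Column-greedy (each section in turn goes to its best remaining student) gives 236 points, worse by 16.
Checked against all permutations: 252 points is optimal.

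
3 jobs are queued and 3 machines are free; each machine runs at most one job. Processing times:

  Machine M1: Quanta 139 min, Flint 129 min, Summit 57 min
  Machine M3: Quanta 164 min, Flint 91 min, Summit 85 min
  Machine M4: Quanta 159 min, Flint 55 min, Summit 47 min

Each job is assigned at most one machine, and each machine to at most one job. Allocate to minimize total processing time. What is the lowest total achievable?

Min total: 276 min

This is a one-to-one assignment (minimum-cost bipartite matching).
Optimal: Quanta→Machine M3 (164 min), Flint→Machine M4 (55 min), Summit→Machine M1 (57 min) — total 164+55+57 = 276 min.
Row-greedy (each job in turn takes its cheapest remaining machine) gives 279 min, worse by 3.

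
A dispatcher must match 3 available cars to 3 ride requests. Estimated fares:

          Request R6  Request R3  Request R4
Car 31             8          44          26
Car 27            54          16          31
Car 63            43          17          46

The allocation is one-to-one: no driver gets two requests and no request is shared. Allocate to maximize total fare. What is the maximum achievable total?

Optimal: Car 31→Request R3 ($44), Car 27→Request R6 ($54), Car 63→Request R4 ($46) — total 44+54+46 = $144.

Maximum total: $144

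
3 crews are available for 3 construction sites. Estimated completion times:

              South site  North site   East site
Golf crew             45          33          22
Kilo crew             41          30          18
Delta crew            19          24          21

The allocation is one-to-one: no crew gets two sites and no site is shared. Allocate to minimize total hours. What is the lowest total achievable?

Optimal: Golf crew→North site (33 hours), Kilo crew→East site (18 hours), Delta crew→South site (19 hours) — total 33+18+19 = 70 hours.
Row-greedy (each crew in turn takes its cheapest remaining site) gives 71 hours, worse by 1.

Minimum total: 70 hours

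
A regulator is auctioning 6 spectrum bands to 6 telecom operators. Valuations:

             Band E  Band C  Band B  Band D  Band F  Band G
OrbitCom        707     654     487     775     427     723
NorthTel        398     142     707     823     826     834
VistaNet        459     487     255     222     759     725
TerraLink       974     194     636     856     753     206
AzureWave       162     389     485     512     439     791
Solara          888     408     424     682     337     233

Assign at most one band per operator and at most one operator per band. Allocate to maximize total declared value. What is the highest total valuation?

Max total: $4655M

Optimal: OrbitCom→Band C ($654M), NorthTel→Band B ($707M), VistaNet→Band F ($759M), TerraLink→Band D ($856M), AzureWave→Band G ($791M), Solara→Band E ($888M) — total 654+707+759+856+791+888 = $4655M.
Row-greedy (each operator in turn takes its best remaining band) gives $4235M, worse by 420.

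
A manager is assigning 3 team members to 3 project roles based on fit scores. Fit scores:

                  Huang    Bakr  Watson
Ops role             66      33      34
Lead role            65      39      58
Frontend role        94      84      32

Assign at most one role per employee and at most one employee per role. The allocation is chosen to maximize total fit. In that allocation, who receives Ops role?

Huang receives Ops role.

This is the linear assignment problem.
Optimal: Huang→Ops role (66 pts), Bakr→Frontend role (84 pts), Watson→Lead role (58 pts) — total 66+84+58 = 208 pts.
Max-entry greedy (repeatedly take the single best remaining cell) gives 185 pts, worse by 23.
Huang's own top role is Frontend role (94 pts), but forcing Huang→Frontend role and reassigning the rest optimally gives only 185 pts — worse by 23.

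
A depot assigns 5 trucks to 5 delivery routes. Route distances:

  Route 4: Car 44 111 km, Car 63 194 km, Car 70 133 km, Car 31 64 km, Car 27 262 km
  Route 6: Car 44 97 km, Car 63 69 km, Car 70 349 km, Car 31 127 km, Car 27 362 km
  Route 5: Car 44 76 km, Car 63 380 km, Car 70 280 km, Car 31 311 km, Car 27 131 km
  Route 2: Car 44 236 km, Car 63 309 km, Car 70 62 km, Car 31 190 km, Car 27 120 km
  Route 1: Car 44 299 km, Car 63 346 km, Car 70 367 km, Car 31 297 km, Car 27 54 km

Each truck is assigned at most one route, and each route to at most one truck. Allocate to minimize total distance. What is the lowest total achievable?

Min total: 325 km

Optimal: Car 44→Route 5 (76 km), Car 63→Route 6 (69 km), Car 70→Route 2 (62 km), Car 31→Route 4 (64 km), Car 27→Route 1 (54 km) — total 76+69+62+64+54 = 325 km.
Swapping Car 31↔Car 63 (Car 31→Route 6 127 km, Car 63→Route 4 194 km) adds 188.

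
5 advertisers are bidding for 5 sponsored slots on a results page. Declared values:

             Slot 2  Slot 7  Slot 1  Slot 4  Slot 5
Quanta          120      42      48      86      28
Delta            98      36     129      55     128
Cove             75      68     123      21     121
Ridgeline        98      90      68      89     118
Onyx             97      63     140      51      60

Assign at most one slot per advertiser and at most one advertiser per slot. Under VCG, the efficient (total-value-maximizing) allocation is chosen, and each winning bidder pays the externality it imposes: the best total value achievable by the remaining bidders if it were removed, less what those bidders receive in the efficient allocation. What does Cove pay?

Efficient allocation: Quanta→Slot 2 ($120), Delta→Slot 5 ($128), Cove→Slot 7 ($68), Ridgeline→Slot 4 ($89), Onyx→Slot 1 ($140); total welfare W = $545.
Cove receives Slot 7 at value $68, so the others get W − 68 = $477.
Without Cove: best allocation of the remaining 4 bidders over all 5 slots is Quanta→Slot 2 ($120), Delta→Slot 5 ($128), Ridgeline→Slot 7 ($90), Onyx→Slot 1 ($140), total $478.
VCG payment = (others' best without Cove) − (others' welfare with Cove) = 478 − 477 = $1.

Cove pays $1.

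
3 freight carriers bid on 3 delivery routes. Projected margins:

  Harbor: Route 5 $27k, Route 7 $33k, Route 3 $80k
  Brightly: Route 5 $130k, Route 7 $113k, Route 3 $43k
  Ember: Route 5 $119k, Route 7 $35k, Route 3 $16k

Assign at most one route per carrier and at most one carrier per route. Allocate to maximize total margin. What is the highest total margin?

Optimal: Harbor→Route 3 ($80k), Brightly→Route 7 ($113k), Ember→Route 5 ($119k) — total 80+113+119 = $312k.
Row-greedy (each carrier in turn takes its best remaining route) gives $245k, worse by 67.

Maximum total: $312k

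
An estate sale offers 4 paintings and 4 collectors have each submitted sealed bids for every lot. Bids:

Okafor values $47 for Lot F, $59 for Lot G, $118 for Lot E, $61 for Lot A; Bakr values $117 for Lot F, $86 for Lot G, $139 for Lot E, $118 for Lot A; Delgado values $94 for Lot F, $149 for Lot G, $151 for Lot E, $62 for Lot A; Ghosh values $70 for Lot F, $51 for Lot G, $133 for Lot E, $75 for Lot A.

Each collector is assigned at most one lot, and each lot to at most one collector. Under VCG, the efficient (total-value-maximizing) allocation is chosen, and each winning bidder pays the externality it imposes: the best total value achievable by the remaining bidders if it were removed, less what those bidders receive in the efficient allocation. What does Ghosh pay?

Ghosh pays $58.

Efficient allocation: Okafor→Lot A ($61), Bakr→Lot F ($117), Delgado→Lot G ($149), Ghosh→Lot E ($133); total welfare W = $460.
Ghosh receives Lot E at value $133, so the others get W − 133 = $327.
Without Ghosh: best allocation of the remaining 3 bidders over all 4 lots is Okafor→Lot E ($118), Bakr→Lot A ($118), Delgado→Lot G ($149), total $385.
VCG payment = (others' best without Ghosh) − (others' welfare with Ghosh) = 385 − 327 = $58.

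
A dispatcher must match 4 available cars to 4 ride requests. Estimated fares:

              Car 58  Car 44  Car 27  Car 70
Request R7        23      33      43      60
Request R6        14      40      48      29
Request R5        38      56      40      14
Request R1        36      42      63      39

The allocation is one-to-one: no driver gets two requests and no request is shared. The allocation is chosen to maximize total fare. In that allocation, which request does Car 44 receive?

Optimal: Car 58→Request R5 ($38), Car 44→Request R6 ($40), Car 27→Request R1 ($63), Car 70→Request R7 ($60) — total 38+40+63+60 = $201.
Row-greedy (each driver in turn takes its best remaining request) gives $188, worse by 13.
Car 44's own top request is Request R5 ($56), but forcing Car 44→Request R5 and reassigning the rest optimally gives only $200 — worse by 1.

Car 44 receives Request R6.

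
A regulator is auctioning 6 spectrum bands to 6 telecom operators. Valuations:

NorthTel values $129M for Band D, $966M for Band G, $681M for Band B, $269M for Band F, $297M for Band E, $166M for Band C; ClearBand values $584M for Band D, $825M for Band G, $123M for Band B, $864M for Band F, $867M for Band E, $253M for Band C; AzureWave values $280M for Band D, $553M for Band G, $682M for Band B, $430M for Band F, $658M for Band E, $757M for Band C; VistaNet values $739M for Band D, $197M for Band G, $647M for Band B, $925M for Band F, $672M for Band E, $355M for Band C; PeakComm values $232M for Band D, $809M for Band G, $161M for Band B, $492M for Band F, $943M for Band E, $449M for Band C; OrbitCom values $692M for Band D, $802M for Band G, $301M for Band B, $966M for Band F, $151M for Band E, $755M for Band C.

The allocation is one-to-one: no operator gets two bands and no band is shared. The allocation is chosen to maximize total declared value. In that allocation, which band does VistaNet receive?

VistaNet receives Band D.

Treat this as an assignment problem: match each operator to one band.
Optimal: NorthTel→Band G ($966M), ClearBand→Band F ($864M), AzureWave→Band B ($682M), VistaNet→Band D ($739M), PeakComm→Band E ($943M), OrbitCom→Band C ($755M) — total 966+864+682+739+943+755 = $4949M.
Column-greedy (each band in turn goes to its best remaining operator) gives $4549M, worse by 400.
Next-best assignment: NorthTel→Band B, ClearBand→Band G, AzureWave→Band C, VistaNet→Band D, PeakComm→Band E, OrbitCom→Band F = $4911M.
Swapping PeakComm↔NorthTel (PeakComm→Band G $809M, NorthTel→Band E $297M) loses 803.
No other one-to-one assignment exceeds $4949M.
VistaNet's own top band is Band F ($925M), but forcing VistaNet→Band F and reassigning the rest optimally gives only $4855M — worse by 94.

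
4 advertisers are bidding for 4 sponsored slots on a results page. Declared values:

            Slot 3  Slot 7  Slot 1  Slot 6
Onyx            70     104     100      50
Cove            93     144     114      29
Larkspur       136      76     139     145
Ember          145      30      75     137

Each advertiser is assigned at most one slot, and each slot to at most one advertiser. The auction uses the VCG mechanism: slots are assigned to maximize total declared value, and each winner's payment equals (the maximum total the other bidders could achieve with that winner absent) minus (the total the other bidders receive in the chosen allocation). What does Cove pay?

Efficient allocation: Onyx→Slot 1 ($100), Cove→Slot 7 ($144), Larkspur→Slot 6 ($145), Ember→Slot 3 ($145); total welfare W = $534.
Cove receives Slot 7 at value $144, so the others get W − 144 = $390.
Without Cove: best allocation of the remaining 3 bidders over all 4 slots is Onyx→Slot 7 ($104), Larkspur→Slot 6 ($145), Ember→Slot 3 ($145), total $394.
VCG payment = (others' best without Cove) − (others' welfare with Cove) = 394 − 390 = $4.

Cove pays $4.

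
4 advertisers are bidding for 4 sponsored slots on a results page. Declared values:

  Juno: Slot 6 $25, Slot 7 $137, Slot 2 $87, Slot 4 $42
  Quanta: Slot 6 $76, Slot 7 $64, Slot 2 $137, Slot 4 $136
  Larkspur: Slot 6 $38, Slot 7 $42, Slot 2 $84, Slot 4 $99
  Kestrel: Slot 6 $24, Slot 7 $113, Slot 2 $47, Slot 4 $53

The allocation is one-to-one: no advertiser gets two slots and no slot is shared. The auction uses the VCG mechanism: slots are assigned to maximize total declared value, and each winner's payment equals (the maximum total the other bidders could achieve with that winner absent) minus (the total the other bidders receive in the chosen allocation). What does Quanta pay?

Efficient allocation: Juno→Slot 7 ($137), Quanta→Slot 2 ($137), Larkspur→Slot 4 ($99), Kestrel→Slot 6 ($24); total welfare W = $397.
Quanta receives Slot 2 at value $137, so the others get W − 137 = $260.
Without Quanta: best allocation of the remaining 3 bidders over all 4 slots is Juno→Slot 2 ($87), Larkspur→Slot 4 ($99), Kestrel→Slot 7 ($113), total $299.
VCG payment = (others' best without Quanta) − (others' welfare with Quanta) = 299 − 260 = $39.

Quanta pays $39.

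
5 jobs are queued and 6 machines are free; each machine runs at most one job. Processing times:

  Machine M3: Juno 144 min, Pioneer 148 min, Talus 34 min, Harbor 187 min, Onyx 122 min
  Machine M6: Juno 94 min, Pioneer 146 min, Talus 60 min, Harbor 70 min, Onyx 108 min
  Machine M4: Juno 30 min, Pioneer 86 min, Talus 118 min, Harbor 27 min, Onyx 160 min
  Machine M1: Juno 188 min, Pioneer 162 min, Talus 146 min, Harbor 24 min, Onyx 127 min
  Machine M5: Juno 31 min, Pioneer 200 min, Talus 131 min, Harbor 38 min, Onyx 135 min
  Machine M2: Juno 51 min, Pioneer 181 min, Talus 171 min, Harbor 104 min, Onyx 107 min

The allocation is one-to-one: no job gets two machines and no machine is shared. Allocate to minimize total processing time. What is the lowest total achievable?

Optimal: Juno→Machine M5 (31 min), Pioneer→Machine M4 (86 min), Talus→Machine M3 (34 min), Harbor→Machine M1 (24 min), Onyx→Machine M2 (107 min) — total 31+86+34+24+107 = 282 min.
Min-entry greedy (repeatedly take the single cheapest remaining cell) gives 341 min, worse by 59.
Checked against all permutations: 282 min is optimal.

Min total: 282 min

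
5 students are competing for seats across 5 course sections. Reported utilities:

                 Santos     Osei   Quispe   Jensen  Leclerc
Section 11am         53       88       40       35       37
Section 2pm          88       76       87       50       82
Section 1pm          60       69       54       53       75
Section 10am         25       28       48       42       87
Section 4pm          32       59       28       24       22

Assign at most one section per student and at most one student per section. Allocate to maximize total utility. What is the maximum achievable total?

Treat this as an assignment problem: match each student to one section.
Optimal: Santos→Section 4pm (32 points), Osei→Section 11am (88 points), Quispe→Section 2pm (87 points), Jensen→Section 1pm (53 points), Leclerc→Section 10am (87 points) — total 32+88+87+53+87 = 347 points.
Max-entry greedy (repeatedly take the single best remaining cell) gives 341 points, worse by 6.
Next-best assignment: Santos→Section 1pm, Osei→Section 11am, Quispe→Section 2pm, Jensen→Section 4pm, Leclerc→Section 10am = 346 points.
No other one-to-one assignment exceeds 347 points.

Max total: 347 points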